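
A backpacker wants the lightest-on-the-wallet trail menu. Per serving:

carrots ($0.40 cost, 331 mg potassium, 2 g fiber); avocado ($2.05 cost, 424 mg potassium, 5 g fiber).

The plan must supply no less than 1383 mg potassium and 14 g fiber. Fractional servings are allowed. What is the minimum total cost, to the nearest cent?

This is a tiny linear program; its minimum lies at a vertex of the feasible set. List the vertices and price them.
carrots only: max(1383/331, 14/2) = 7 servings → $2.80.
avocado only: max(1383/424, 14/5) = 3.262 servings → $6.69.
carrots + avocado with both tight: 1.213 servings and 2.315 servings → $5.23.
The minimum over all feasible corners is $2.80.

$2.80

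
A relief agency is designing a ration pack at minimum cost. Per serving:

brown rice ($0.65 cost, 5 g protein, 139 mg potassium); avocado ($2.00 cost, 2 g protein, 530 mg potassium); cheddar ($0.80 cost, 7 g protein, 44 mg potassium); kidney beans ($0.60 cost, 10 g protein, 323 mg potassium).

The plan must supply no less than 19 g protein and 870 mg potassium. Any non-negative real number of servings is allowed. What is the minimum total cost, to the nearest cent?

This is a tiny linear program; its minimum lies at a vertex of the feasible set. List the vertices and price them.
brown rice only: max(19/5, 870/139) = 6.259 servings → $4.07.
avocado only: max(19/2, 870/530) = 9.5 servings → $19.00.
cheddar only: max(19/7, 870/44) = 19.77 servings → $15.82.
kidney beans only: max(19/10, 870/323) = 2.693 servings → $1.62.
brown rice + avocado with both tight: 3.512 servings and 0.7205 servings → $3.72.
brown rice + cheddar with both targets exact would need a negative amount; discard.
brown rice + kidney beans: intersection lies outside the first quadrant.
avocado + cheddar with both tight: 1.451 servings and 2.3 servings → $4.74.
avocado + kidney beans with both tight: 0.5507 servings and 1.79 servings → $2.18.
cheddar + kidney beans with both targets exact would need a negative amount; discard.
The minimum over all feasible corners is $1.62.

$1.62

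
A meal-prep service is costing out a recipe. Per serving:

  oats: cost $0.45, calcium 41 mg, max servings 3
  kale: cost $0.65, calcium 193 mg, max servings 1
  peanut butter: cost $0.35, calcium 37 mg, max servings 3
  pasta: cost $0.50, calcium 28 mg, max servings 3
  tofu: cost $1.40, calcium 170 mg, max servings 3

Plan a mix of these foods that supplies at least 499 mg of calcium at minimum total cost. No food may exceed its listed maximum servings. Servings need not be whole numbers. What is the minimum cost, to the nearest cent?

$3.17

Cost per mg of calcium: kale $0.0034, tofu $0.0082, peanut butter $0.0095, oats $0.0110, pasta $0.0179.
Take 1 serving of kale: +193.0 mg calcium for $0.65 (total $0.65, still need 306.0 mg).
Take 1.8 servings of tofu: +306.0 mg calcium for $2.52 (total $3.17, still need 0.0 mg).
Filling from the cheapest source first is optimal under one linear minimum: $3.17.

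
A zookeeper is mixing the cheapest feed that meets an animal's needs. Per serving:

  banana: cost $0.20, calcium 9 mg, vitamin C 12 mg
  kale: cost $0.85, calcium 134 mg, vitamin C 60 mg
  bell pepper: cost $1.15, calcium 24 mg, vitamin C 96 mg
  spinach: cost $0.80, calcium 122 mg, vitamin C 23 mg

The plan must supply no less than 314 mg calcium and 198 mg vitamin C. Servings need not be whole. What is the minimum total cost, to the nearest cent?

$2.66

With two linear requirements the optimum uses one or two foods; enumerate the corners.
banana only: max(314/9, 198/12) = 34.89 servings → $6.98.
kale only: max(314/134, 198/60) = 3.3 servings → $2.81.
bell pepper only: max(314/24, 198/96) = 13.08 servings → $15.05.
spinach only: max(314/122, 198/23) = 8.609 servings → $6.89.
banana + kale with both tight: 7.202 servings and 1.86 servings → $3.02.
banana + bell pepper: the both-tight solution has a negative serving — not a feasible corner.
banana + spinach with both tight: 13.47 servings and 1.58 servings → $3.96.
kale + bell pepper with both tight: 2.223 servings and 0.6733 servings → $2.66.
kale + spinach: intersection lies outside the first quadrant.
bell pepper + spinach with both tight: 1.517 servings and 2.275 servings → $3.57.
Cheapest feasible corner: $2.66.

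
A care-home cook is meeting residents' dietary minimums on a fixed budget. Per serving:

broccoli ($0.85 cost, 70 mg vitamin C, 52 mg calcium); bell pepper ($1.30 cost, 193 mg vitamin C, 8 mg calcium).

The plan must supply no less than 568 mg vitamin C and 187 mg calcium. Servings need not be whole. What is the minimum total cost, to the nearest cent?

$5.09

Check every corner: each single food scaled to meet both minima, and each pair solved so both constraints bind.
broccoli only: max(568/70, 187/52) = 8.114 servings → $6.90.
bell pepper only: max(568/193, 187/8) = 23.38 servings → $30.39.
broccoli + bell pepper with both tight: 3.329 servings and 1.736 servings → $5.09.
Cheapest feasible corner: $5.09.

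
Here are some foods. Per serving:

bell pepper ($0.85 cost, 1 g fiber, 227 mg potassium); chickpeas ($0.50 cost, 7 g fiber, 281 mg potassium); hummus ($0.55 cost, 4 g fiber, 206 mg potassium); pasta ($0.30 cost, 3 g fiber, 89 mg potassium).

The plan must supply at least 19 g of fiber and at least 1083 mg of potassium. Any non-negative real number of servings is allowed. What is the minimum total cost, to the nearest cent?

$1.93

The cheapest plan sits at a corner of the feasible region — with two constraints it uses at most two foods.
bell pepper only: max(19/1, 1083/227) = 19 servings → $16.15.
chickpeas only: max(19/7, 1083/281) = 3.854 servings → $1.93.
hummus only: max(19/4, 1083/206) = 5.257 servings → $2.89.
pasta only: max(19/3, 1083/89) = 12.17 servings → $3.65.
bell pepper + chickpeas with both tight: 1.714 servings and 2.469 servings → $2.69.
bell pepper + hummus with both tight: 0.5954 servings and 4.601 servings → $3.04.
bell pepper + pasta with both tight: 2.632 servings and 5.456 servings → $3.87.
chickpeas + hummus: the both-tight solution has a negative serving — not a feasible corner.
chickpeas + pasta with both targets exact would need a negative amount; discard.
hummus + pasta: intersection lies outside the first quadrant.
Cheapest feasible corner: $1.93.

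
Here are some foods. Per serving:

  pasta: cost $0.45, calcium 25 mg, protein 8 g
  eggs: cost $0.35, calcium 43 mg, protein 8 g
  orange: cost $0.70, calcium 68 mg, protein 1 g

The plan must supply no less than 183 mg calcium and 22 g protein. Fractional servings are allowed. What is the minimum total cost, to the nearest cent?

$1.49

Minimising a linear cost over {calcium ≥ 183, protein ≥ 22, servings ≥ 0} — the optimum is at a vertex, using one or two foods.
pasta only: max(183/25, 22/8) = 7.32 servings → $3.29.
eggs only: max(183/43, 22/8) = 4.256 servings → $1.49.
orange only: max(183/68, 22/1) = 22 servings → $15.40.
pasta + eggs with both targets exact would need a negative amount; discard.
pasta + orange with both tight: 2.53 servings and 1.761 servings → $2.37.
eggs + orange with both tight: 2.621 servings and 1.034 servings → $1.64.
Cheapest feasible corner: $1.49.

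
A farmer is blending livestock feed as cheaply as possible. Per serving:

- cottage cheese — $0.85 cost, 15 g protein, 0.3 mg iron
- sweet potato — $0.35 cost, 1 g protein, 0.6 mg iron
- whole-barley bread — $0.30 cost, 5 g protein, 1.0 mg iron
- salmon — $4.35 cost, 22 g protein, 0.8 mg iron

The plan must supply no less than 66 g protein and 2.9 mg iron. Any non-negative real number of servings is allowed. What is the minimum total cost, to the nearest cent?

Compare the cost at each extreme point of the feasible region.
cottage cheese only: max(66/15, 2.9/0.3) = 9.667 servings → $8.22.
sweet potato only: max(66/1, 2.9/0.6) = 66 servings → $23.10.
whole-barley bread only: max(66/5, 2.9/1.0) = 13.2 servings → $3.96.
salmon only: max(66/22, 2.9/0.8) = 3.625 servings → $15.77.
cottage cheese + sweet potato with both tight: 4.218 servings and 2.724 servings → $4.54.
cottage cheese + whole-barley bread with both tight: 3.815 servings and 1.756 servings → $3.77.
cottage cheese + salmon: intersection lies outside the first quadrant.
sweet potato + whole-barley bread with both targets exact would need a negative amount; discard.
sweet potato + salmon with both tight: 0.8871 servings and 2.96 servings → $13.19.
whole-barley bread + salmon with both tight: 0.6111 servings and 2.861 servings → $12.63.
Cheapest feasible corner: $3.77.

$3.77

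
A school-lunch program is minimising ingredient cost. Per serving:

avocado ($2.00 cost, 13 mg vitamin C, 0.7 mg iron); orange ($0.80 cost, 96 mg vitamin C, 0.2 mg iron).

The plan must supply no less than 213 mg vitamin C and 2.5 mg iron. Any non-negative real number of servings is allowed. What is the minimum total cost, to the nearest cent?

$7.56

With two linear requirements the optimum uses one or two foods; enumerate the corners.
avocado only: max(213/13, 2.5/0.7) = 16.38 servings → $32.77.
orange only: max(213/96, 2.5/0.2) = 12.5 servings → $10.00.
avocado + orange with both tight: 3.056 servings and 1.805 servings → $7.56.
Cheapest feasible corner: $7.56.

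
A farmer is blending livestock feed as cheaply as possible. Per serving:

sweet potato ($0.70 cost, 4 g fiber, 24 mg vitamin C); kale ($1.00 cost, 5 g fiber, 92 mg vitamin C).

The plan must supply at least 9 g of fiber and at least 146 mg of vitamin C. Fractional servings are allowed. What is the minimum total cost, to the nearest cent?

$1.76

A basic optimal solution has at most two foods positive. Try each food alone and each pair with both targets met exactly.
sweet potato only: max(9/4, 146/24) = 6.083 servings → $4.26.
kale only: max(9/5, 146/92) = 1.8 servings → $1.80.
sweet potato + kale with both tight: 0.3952 servings and 1.484 servings → $1.76.
The minimum over all feasible corners is $1.76.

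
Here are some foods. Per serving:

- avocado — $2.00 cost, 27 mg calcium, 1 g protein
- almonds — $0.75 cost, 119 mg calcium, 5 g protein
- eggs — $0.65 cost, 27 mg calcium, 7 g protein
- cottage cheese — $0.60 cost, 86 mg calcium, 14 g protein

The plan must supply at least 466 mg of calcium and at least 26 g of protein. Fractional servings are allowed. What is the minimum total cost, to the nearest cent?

At the optimum either one food covers both requirements or two foods hit both targets exactly; no other combination can be cheaper.
avocado only: max(466/27, 26/1) = 26 servings → $52.00.
almonds only: max(466/119, 26/5) = 5.2 servings → $3.90.
eggs only: max(466/27, 26/7) = 17.26 servings → $11.22.
cottage cheese only: max(466/86, 26/14) = 5.419 servings → $3.25.
avocado + almonds: the both-tight solution has a negative serving — not a feasible corner.
avocado + eggs with both tight: 15.8 servings and 1.457 servings → $32.55.
avocado + cottage cheese with both tight: 14.68 servings and 0.8082 servings → $29.85.
almonds + eggs with both tight: 3.668 servings and 1.095 servings → $3.46.
almonds + cottage cheese with both tight: 3.469 servings and 0.6181 servings → $2.97.
eggs + cottage cheese: the both-tight solution has a negative serving — not a feasible corner.
The minimum over all feasible corners is $2.97.

$2.97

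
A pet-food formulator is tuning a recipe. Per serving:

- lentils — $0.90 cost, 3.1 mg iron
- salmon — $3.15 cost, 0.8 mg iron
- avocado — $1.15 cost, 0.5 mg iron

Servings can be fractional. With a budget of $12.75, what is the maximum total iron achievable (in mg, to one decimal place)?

43.9 mg

Iron per dollar: lentils 3.444, avocado 0.4348, salmon 0.254.
With no serving limits, spend the whole cost allowance on lentils: $12.75 / $0.90 × 3.1 mg = 43.9 mg.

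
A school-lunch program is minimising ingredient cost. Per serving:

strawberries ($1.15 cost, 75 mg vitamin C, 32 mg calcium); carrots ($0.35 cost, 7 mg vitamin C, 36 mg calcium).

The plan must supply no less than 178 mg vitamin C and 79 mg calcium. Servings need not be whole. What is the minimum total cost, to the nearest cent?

strawberries only: max(178/75, 79/32) = 2.469 servings → $2.84.
carrots only: max(178/7, 79/36) = 25.43 servings → $8.90.
strawberries + carrots with both tight: 2.365 servings and 0.09249 servings → $2.75.
So the least-cost plan costs $2.75.

$2.75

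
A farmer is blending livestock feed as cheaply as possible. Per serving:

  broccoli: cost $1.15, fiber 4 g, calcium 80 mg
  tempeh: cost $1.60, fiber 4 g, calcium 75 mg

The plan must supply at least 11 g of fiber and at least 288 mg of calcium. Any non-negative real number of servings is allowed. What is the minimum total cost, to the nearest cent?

Compare the cost at each extreme point of the feasible region.
broccoli only: max(11/4, 288/80) = 3.6 servings → $4.14.
tempeh only: max(11/4, 288/75) = 3.84 servings → $6.14.
broccoli + tempeh: the both-tight solution has a negative serving — not a feasible corner.
So the least-cost plan costs $4.14.

$4.14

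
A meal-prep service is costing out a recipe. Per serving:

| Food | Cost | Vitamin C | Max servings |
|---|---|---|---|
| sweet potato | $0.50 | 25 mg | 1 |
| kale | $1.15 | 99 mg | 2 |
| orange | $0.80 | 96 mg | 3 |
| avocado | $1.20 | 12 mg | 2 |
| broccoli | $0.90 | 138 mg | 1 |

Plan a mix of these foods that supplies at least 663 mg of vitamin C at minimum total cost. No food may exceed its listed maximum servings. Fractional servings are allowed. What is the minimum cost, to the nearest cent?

Cost per mg of vitamin C: broccoli $0.0065, orange $0.0083, kale $0.0116, sweet potato $0.0200, avocado $0.1000.
Take 1 serving of broccoli: +138.0 mg vitamin C for $0.90 (total $0.90, still need 525.0 mg).
Take 3 servings of orange: +288.0 mg vitamin C for $2.40 (total $3.30, still need 237.0 mg).
Take 2 servings of kale: +198.0 mg vitamin C for $2.30 (total $5.60, still need 39.0 mg).
Take 1 serving of sweet potato: +25.0 mg vitamin C for $0.50 (total $6.10, still need 14.0 mg).
Take 1.167 servings of avocado: +14.0 mg vitamin C for $1.40 (total $7.50, still need 0.0 mg).
Filling from the cheapest source first is optimal under one linear minimum: $7.50.

$7.50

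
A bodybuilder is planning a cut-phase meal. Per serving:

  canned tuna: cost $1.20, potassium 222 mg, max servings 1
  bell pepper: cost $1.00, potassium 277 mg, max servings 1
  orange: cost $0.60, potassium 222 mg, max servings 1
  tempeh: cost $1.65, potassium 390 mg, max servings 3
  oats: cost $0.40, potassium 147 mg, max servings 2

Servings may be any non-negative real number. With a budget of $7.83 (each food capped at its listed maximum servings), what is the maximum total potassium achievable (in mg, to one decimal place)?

2051.8 mg

Potassium per dollar: orange 370, oats 367.5, bell pepper 277, tempeh 236.4, canned tuna 185.
Take 1 serving of orange: spends $0.60, +222.0 mg potassium (running total 222.0 mg).
Take 2 servings of oats: spends $0.80, +294.0 mg potassium (running total 516.0 mg).
Take 1 serving of bell pepper: spends $1.00, +277.0 mg potassium (running total 793.0 mg).
Take 3 servings of tempeh: spends $4.95, +1170.0 mg potassium (running total 1963.0 mg).
Take 0.4 servings of canned tuna: spends $0.48, +88.8 mg potassium (running total 2051.8 mg).
Filling greedily by potassium-per-dollar is optimal for one linear limit, giving 2051.8 mg.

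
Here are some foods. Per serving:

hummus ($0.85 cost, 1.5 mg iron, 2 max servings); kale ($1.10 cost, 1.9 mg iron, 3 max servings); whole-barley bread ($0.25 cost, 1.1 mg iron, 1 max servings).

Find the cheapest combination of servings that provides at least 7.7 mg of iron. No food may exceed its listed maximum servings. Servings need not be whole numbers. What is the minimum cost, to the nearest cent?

Cost per mg of iron: whole-barley bread $0.2273, hummus $0.5667, kale $0.5789.
Take 1 serving of whole-barley bread: +1.1 mg iron for $0.25 (total $0.25, still need 6.6 mg).
Take 2 servings of hummus: +3.0 mg iron for $1.70 (total $1.95, still need 3.6 mg).
Take 1.895 servings of kale: +3.6 mg iron for $2.08 (total $4.03, still need 0.0 mg).
Filling from the cheapest source first is optimal under one linear minimum: $4.03.

$4.03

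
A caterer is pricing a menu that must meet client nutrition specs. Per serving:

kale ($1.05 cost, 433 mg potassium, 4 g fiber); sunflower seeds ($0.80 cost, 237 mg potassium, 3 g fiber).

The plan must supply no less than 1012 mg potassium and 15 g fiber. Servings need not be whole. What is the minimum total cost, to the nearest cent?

Two binding constraints pin down two serving amounts, so the optimal mix uses at most two foods. The candidates are each food alone (scaled to the tighter of potassium/fiber) and each pair with both constraints tight.
kale only: max(1012/433, 15/4) = 3.75 servings → $3.94.
sunflower seeds only: max(1012/237, 15/3) = 5 servings → $4.00.
kale + sunflower seeds: the both-tight solution has a negative serving — not a feasible corner.
The minimum over all feasible corners is $3.94.

$3.94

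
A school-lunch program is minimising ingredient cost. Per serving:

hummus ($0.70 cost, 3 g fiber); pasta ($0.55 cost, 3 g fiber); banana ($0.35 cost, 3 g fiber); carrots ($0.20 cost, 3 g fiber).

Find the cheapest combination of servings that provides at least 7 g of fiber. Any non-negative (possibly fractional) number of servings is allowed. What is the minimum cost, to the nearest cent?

Cost per g of fiber: carrots $0.0667, banana $0.1167, pasta $0.1833, hummus $0.2333.
With no serving limits, use only carrots: 7 g / 3 g = 2.333 servings × $0.20 = $0.47.

$0.47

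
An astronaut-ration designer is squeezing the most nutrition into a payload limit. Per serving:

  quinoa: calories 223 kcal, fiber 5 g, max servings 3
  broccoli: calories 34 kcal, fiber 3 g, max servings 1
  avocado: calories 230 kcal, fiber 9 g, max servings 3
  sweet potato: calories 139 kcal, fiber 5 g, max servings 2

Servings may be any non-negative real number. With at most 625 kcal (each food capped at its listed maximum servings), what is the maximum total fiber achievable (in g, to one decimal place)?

Fiber per kcal: broccoli 0.08824, avocado 0.03913, sweet potato 0.03597, quinoa 0.02242.
Take 1 serving of broccoli: uses 34 kcal, +3.0 g fiber (running total 3.0 g).
Take 2.57 servings of avocado: uses 591 kcal, +23.1 g fiber (running total 26.1 g).
Filling greedily by fiber-per-kcal is optimal for one linear limit, giving 26.1 g.

26.1 g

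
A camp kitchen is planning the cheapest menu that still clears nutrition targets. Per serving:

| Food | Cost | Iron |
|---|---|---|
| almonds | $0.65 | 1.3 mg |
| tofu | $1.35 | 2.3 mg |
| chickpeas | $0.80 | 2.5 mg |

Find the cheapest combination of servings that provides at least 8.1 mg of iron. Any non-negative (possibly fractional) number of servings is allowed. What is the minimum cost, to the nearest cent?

Cost per mg of iron: chickpeas $0.3200, almonds $0.5000, tofu $0.5870.
With no serving limits, use only chickpeas: 8.1 mg / 2.5 mg = 3.24 servings × $0.80 = $2.59.

$2.59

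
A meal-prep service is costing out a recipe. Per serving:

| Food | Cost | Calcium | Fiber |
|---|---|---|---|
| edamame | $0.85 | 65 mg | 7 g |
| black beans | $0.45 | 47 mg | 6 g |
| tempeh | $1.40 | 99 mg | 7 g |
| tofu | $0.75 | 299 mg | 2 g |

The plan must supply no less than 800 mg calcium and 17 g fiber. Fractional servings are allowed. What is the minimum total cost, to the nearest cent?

Two binding constraints pin down two serving amounts, so the optimal mix uses at most two foods. The candidates are each food alone (scaled to the tighter of calcium/fiber) and each pair with both constraints tight.
edamame only: max(800/65, 17/7) = 12.31 servings → $10.46.
black beans only: max(800/47, 17/6) = 17.02 servings → $7.66.
tempeh only: max(800/99, 17/7) = 8.081 servings → $11.31.
tofu only: max(800/299, 17/2) = 8.5 servings → $6.38.
edamame + black beans: the both-tight solution has a negative serving — not a feasible corner.
edamame + tempeh with both targets exact would need a negative amount; discard.
edamame + tofu with both tight: 1.774 servings and 2.29 servings → $3.23.
black beans + tempeh: the both-tight solution has a negative serving — not a feasible corner.
black beans + tofu with both tight: 2.049 servings and 2.354 servings → $2.69.
tempeh + tofu with both tight: 1.838 servings and 2.067 servings → $4.12.
So the least-cost plan costs $2.69.

$2.69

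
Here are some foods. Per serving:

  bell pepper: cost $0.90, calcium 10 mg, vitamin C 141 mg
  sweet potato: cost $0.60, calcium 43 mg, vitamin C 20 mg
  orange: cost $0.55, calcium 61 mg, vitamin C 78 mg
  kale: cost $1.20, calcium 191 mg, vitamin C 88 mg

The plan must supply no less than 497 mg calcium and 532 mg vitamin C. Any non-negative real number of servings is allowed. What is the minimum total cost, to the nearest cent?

bell pepper only: max(497/10, 532/141) = 49.7 servings → $44.73.
sweet potato only: max(497/43, 532/20) = 26.6 servings → $15.96.
orange only: max(497/61, 532/78) = 8.148 servings → $4.48.
kale only: max(497/191, 532/88) = 6.045 servings → $7.25.
bell pepper + sweet potato with both tight: 2.206 servings and 11.05 servings → $8.61.
bell pepper + orange with both targets exact would need a negative amount; discard.
bell pepper + kale with both tight: 2.222 servings and 2.486 servings → $4.98.
sweet potato + orange with both tight: 2.959 servings and 6.062 servings → $5.11.
sweet potato + kale: the both-tight solution has a negative serving — not a feasible corner.
orange + kale with both tight: 6.073 servings and 0.6625 servings → $4.14.
The minimum over all feasible corners is $4.14.

$4.14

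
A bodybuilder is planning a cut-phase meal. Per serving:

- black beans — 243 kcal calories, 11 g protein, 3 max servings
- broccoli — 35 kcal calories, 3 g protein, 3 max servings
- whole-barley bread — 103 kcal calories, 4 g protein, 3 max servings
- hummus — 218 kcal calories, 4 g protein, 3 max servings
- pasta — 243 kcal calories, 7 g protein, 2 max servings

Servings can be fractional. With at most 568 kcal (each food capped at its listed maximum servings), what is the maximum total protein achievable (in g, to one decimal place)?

30.0 g

Protein per kcal: broccoli 0.08571, black beans 0.04527, whole-barley bread 0.03883, pasta 0.02881, hummus 0.01835.
Take 3 servings of broccoli: uses 105 kcal, +9.0 g protein (running total 9.0 g).
Take 1.905 servings of black beans: uses 463 kcal, +21.0 g protein (running total 30.0 g).
Filling greedily by protein-per-kcal is optimal for one linear limit, giving 30.0 g.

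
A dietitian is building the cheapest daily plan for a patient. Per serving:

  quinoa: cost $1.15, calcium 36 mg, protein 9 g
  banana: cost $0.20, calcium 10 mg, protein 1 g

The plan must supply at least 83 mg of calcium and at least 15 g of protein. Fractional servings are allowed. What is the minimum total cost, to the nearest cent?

$2.19

Two binding constraints pin down two serving amounts, so the optimal mix uses at most two foods. The candidates are each food alone (scaled to the tighter of calcium/protein) and each pair with both constraints tight.
quinoa only: max(83/36, 15/9) = 2.306 servings → $2.65.
banana only: max(83/10, 15/1) = 15 servings → $3.00.
quinoa + banana with both tight: 1.241 servings and 3.833 servings → $2.19.
So the least-cost plan costs $2.19.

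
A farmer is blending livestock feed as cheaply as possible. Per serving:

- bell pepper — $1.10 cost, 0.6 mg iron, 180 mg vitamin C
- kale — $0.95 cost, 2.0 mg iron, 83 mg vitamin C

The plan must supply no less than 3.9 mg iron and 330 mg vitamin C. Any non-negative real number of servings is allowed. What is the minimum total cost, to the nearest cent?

$2.74

With two linear requirements the optimum uses one or two foods; enumerate the corners.
bell pepper only: max(3.9/0.6, 330/180) = 6.5 servings → $7.15.
kale only: max(3.9/2.0, 330/83) = 3.976 servings → $3.78.
bell pepper + kale with both tight: 1.084 servings and 1.625 servings → $2.74.
Cheapest feasible corner: $2.74.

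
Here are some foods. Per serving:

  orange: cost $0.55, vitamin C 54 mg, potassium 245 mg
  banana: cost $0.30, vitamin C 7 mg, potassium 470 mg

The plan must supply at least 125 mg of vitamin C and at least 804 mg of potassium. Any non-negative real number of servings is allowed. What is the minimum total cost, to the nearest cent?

Two binding constraints pin down two serving amounts, so the optimal mix uses at most two foods. The candidates are each food alone (scaled to the tighter of vitamin C/potassium) and each pair with both constraints tight.
orange only: max(125/54, 804/245) = 3.282 servings → $1.80.
banana only: max(125/7, 804/470) = 17.86 servings → $5.36.
orange + banana with both tight: 2.245 servings and 0.5405 servings → $1.40.
So the least-cost plan costs $1.40.

$1.40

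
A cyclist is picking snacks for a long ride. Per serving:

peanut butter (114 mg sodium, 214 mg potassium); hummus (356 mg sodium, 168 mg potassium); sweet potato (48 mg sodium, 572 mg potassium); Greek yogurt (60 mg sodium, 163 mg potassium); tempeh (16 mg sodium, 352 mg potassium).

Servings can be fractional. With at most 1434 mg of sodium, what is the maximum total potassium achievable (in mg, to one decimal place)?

31548.0 mg

Potassium per mg sodium: tempeh 22, sweet potato 11.92, Greek yogurt 2.717, peanut butter 1.877, hummus 0.4719.
With no serving limits, spend the whole sodium allowance on tempeh: 1434 mg / 16 mg × 352 mg = 31548.0 mg.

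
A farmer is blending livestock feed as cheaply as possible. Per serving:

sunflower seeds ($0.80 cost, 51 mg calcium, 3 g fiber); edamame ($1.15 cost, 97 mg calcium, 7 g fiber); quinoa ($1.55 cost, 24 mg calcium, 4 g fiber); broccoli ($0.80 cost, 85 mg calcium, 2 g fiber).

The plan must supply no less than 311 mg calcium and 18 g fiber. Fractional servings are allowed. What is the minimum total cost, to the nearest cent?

$3.46

Check every corner: each single food scaled to meet both minima, and each pair solved so both constraints bind.
sunflower seeds only: max(311/51, 18/3) = 6.098 servings → $4.88.
edamame only: max(311/97, 18/7) = 3.206 servings → $3.69.
quinoa only: max(311/24, 18/4) = 12.96 servings → $20.09.
broccoli only: max(311/85, 18/2) = 9 servings → $7.20.
sunflower seeds + edamame with both targets exact would need a negative amount; discard.
sunflower seeds + quinoa: intersection lies outside the first quadrant.
sunflower seeds + broccoli with both tight: 5.935 servings and 0.09804 servings → $4.83.
edamame + quinoa: intersection lies outside the first quadrant.
edamame + broccoli with both tight: 2.264 servings and 1.075 servings → $3.46.
quinoa + broccoli with both tight: 3.11 servings and 2.781 servings → $7.04.
The minimum over all feasible corners is $3.46.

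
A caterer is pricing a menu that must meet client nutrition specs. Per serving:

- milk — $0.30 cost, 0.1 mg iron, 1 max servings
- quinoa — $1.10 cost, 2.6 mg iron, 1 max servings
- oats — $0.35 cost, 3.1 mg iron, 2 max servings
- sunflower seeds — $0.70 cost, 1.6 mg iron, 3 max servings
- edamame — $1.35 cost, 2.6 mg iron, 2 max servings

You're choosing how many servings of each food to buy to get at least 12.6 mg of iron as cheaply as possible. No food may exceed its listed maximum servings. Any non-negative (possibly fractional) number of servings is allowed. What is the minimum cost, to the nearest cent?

Cost per mg of iron: oats $0.1129, quinoa $0.4231, sunflower seeds $0.4375, edamame $0.5192, milk $3.0000.
Take 2 servings of oats: +6.2 mg iron for $0.70 (total $0.70, still need 6.4 mg).
Take 1 serving of quinoa: +2.6 mg iron for $1.10 (total $1.80, still need 3.8 mg).
Take 2.375 servings of sunflower seeds: +3.8 mg iron for $1.66 (total $3.46, still need 0.0 mg).
Greedy by cheapest-per-mg is optimal for a single linear constraint, so the minimum cost is $3.46.

$3.46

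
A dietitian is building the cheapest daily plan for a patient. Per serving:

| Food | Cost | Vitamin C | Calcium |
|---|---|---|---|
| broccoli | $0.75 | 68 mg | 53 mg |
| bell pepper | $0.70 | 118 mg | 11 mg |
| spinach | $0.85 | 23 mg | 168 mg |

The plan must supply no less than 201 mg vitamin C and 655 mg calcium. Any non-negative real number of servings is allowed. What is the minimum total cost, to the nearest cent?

$3.93

This is a tiny linear program; its minimum lies at a vertex of the feasible set. List the vertices and price them.
broccoli only: max(201/68, 655/53) = 12.36 servings → $9.27.
bell pepper only: max(201/118, 655/11) = 59.55 servings → $41.68.
spinach only: max(201/23, 655/168) = 8.739 servings → $7.43.
broccoli + bell pepper with both targets exact would need a negative amount; discard.
broccoli + spinach with both tight: 1.833 servings and 3.321 servings → $4.20.
bell pepper + spinach with both tight: 0.9556 servings and 3.836 servings → $3.93.
The minimum over all feasible corners is $3.93.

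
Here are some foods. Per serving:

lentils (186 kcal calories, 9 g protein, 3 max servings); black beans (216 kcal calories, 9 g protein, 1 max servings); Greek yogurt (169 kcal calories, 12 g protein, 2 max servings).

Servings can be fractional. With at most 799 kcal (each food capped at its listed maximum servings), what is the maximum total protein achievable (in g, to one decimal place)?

Protein per kcal: Greek yogurt 0.07101, lentils 0.04839, black beans 0.04167.
Take 2 servings of Greek yogurt: uses 338 kcal, +24.0 g protein (running total 24.0 g).
Take 2.478 servings of lentils: uses 461 kcal, +22.3 g protein (running total 46.3 g).
Filling greedily by protein-per-kcal is optimal for one linear limit, giving 46.3 g.

46.3 g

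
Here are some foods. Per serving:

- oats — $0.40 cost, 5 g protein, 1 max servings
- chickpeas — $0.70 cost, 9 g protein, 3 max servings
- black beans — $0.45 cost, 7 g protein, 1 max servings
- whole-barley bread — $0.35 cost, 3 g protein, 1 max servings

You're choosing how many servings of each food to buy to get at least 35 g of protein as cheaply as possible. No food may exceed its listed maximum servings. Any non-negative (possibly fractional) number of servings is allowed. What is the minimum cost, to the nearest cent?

$2.63

Cost per g of protein: black beans $0.0643, chickpeas $0.0778, oats $0.0800, whole-barley bread $0.1167.
Take 1 serving of black beans: +7.0 g protein for $0.45 (total $0.45, still need 28.0 g).
Take 3 servings of chickpeas: +27.0 g protein for $2.10 (total $2.55, still need 1.0 g).
Take 0.2 servings of oats: +1.0 g protein for $0.08 (total $2.63, still need 0.0 g).
Filling from the cheapest source first is optimal under one linear minimum: $2.63.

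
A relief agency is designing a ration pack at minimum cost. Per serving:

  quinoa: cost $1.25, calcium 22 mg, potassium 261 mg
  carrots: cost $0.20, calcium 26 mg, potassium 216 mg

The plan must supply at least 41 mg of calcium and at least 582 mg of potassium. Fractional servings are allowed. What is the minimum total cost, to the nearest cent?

At the optimum either one food covers both requirements or two foods hit both targets exactly; no other combination can be cheaper.
quinoa only: max(41/22, 582/261) = 2.23 servings → $2.79.
carrots only: max(41/26, 582/216) = 2.694 servings → $0.54.
quinoa + carrots: the both-tight solution has a negative serving — not a feasible corner.
The minimum over all feasible corners is $0.54.

$0.54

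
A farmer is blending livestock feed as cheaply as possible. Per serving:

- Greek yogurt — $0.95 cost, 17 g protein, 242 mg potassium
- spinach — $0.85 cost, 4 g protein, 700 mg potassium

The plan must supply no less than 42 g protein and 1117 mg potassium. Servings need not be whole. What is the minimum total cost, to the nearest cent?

Two binding constraints pin down two serving amounts, so the optimal mix uses at most two foods. The candidates are each food alone (scaled to the tighter of protein/potassium) and each pair with both constraints tight.
Greek yogurt only: max(42/17, 1117/242) = 4.616 servings → $4.38.
spinach only: max(42/4, 1117/700) = 10.5 servings → $8.93.
Greek yogurt + spinach with both tight: 2.281 servings and 0.8073 servings → $2.85.
So the least-cost plan costs $2.85.

$2.85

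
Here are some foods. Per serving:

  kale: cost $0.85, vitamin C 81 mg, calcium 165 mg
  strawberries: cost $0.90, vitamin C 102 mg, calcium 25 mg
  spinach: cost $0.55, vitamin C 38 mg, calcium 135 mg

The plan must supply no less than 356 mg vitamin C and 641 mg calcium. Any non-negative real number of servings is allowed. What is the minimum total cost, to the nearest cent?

kale only: max(356/81, 641/165) = 4.395 servings → $3.74.
strawberries only: max(356/102, 641/25) = 25.64 servings → $23.08.
spinach only: max(356/38, 641/135) = 9.368 servings → $5.15.
kale + strawberries with both tight: 3.815 servings and 0.4606 servings → $3.66.
kale + spinach: the both-tight solution has a negative serving — not a feasible corner.
strawberries + spinach with both tight: 1.849 servings and 4.406 servings → $4.09.
The minimum over all feasible corners is $3.66.

$3.66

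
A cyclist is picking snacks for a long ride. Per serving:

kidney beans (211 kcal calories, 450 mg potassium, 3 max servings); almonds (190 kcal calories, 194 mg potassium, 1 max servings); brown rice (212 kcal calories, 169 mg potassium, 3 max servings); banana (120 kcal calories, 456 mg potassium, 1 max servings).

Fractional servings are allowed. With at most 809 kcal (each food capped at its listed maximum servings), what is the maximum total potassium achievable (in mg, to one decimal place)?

1863.2 mg

Potassium per kcal: banana 3.8, kidney beans 2.133, almonds 1.021, brown rice 0.7972.
Take 1 serving of banana: uses 120 kcal, +456.0 mg potassium (running total 456.0 mg).
Take 3 servings of kidney beans: uses 633 kcal, +1350.0 mg potassium (running total 1806.0 mg).
Take 0.2947 servings of almonds: uses 56 kcal, +57.2 mg potassium (running total 1863.2 mg).
Filling greedily by potassium-per-kcal is optimal for one linear limit, giving 1863.2 mg.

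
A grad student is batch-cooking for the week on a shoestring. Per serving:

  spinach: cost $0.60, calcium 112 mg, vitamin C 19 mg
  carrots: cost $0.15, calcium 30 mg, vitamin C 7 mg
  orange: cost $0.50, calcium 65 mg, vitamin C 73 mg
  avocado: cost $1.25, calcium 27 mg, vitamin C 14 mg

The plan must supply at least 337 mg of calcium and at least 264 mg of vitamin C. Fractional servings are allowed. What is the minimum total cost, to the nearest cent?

Two binding constraints pin down two serving amounts, so the optimal mix uses at most two foods. The candidates are each food alone (scaled to the tighter of calcium/vitamin C) and each pair with both constraints tight.
spinach only: max(337/112, 264/19) = 13.89 servings → $8.34.
carrots only: max(337/30, 264/7) = 37.71 servings → $5.66.
orange only: max(337/65, 264/73) = 5.185 servings → $2.59.
avocado only: max(337/27, 264/14) = 18.86 servings → $23.57.
spinach + carrots with both targets exact would need a negative amount; discard.
spinach + orange with both tight: 1.072 servings and 3.337 servings → $2.31.
spinach + avocado: intersection lies outside the first quadrant.
carrots + orange with both tight: 4.289 servings and 3.205 servings → $2.25.
carrots + avocado: intersection lies outside the first quadrant.
orange + avocado with both tight: 2.271 servings and 7.013 servings → $9.90.
Cheapest feasible corner: $2.25.

$2.25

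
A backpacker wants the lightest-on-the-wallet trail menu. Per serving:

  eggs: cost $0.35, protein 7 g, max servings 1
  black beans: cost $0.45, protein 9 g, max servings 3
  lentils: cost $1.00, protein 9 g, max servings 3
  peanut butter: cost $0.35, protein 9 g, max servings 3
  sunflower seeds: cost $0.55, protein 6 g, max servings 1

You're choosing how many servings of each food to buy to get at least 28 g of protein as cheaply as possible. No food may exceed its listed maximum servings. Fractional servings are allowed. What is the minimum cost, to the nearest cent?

Cost per g of protein: peanut butter $0.0389, eggs $0.0500, black beans $0.0500, sunflower seeds $0.0917, lentils $0.1111.
Take 3 servings of peanut butter: +27.0 g protein for $1.05 (total $1.05, still need 1.0 g).
Take 0.1429 servings of eggs: +1.0 g protein for $0.05 (total $1.10, still need 0.0 g).
Filling from the cheapest source first is optimal under one linear minimum: $1.10.

$1.10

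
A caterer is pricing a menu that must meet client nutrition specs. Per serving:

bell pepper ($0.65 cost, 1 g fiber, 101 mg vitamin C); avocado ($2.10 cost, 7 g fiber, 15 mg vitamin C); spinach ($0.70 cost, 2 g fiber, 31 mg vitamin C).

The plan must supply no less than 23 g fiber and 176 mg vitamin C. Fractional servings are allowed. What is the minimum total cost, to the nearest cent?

$7.35

With two linear requirements the optimum uses one or two foods; enumerate the corners.
bell pepper only: max(23/1, 176/101) = 23 servings → $14.95.
avocado only: max(23/7, 176/15) = 11.73 servings → $24.64.
spinach only: max(23/2, 176/31) = 11.5 servings → $8.05.
bell pepper + avocado with both tight: 1.282 servings and 3.103 servings → $7.35.
bell pepper + spinach: intersection lies outside the first quadrant.
avocado + spinach with both tight: 1.93 servings and 4.743 servings → $7.37.
So the least-cost plan costs $7.35.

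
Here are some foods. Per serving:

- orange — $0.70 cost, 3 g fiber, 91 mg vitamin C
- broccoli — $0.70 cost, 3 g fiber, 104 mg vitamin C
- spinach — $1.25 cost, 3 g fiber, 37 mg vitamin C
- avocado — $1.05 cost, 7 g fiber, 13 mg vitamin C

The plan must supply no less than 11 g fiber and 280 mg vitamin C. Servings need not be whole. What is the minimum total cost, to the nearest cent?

$2.31

At the optimum either one food covers both requirements or two foods hit both targets exactly; no other combination can be cheaper.
orange only: max(11/3, 280/91) = 3.667 servings → $2.57.
broccoli only: max(11/3, 280/104) = 3.667 servings → $2.57.
spinach only: max(11/3, 280/37) = 7.568 servings → $9.46.
avocado only: max(11/7, 280/13) = 21.54 servings → $22.62.
orange + broccoli: the both-tight solution has a negative serving — not a feasible corner.
orange + spinach with both tight: 2.673 servings and 0.9938 servings → $3.11.
orange + avocado with both tight: 3.038 servings and 0.2692 servings → $2.41.
broccoli + spinach with both tight: 2.154 servings and 1.512 servings → $3.40.
broccoli + avocado with both tight: 2.637 servings and 0.4412 servings → $2.31.
spinach + avocado with both targets exact would need a negative amount; discard.
The minimum over all feasible corners is $2.31.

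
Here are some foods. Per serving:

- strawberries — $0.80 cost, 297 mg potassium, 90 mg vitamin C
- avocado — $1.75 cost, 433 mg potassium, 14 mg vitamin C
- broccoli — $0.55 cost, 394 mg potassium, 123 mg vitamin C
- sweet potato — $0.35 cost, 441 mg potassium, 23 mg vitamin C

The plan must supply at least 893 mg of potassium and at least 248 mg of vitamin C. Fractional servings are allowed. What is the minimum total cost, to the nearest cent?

strawberries only: max(893/297, 248/90) = 3.007 servings → $2.41.
avocado only: max(893/433, 248/14) = 17.71 servings → $31.00.
broccoli only: max(893/394, 248/123) = 2.266 servings → $1.25.
sweet potato only: max(893/441, 248/23) = 10.78 servings → $3.77.
strawberries + avocado with both tight: 2.726 servings and 0.1929 servings → $2.52.
strawberries + broccoli: intersection lies outside the first quadrant.
strawberries + sweet potato with both tight: 2.703 servings and 0.2043 servings → $2.23.
avocado + broccoli with both tight: 0.254 servings and 1.987 servings → $1.54.
avocado + sweet potato with both targets exact would need a negative amount; discard.
broccoli + sweet potato with both tight: 1.966 servings and 0.2684 servings → $1.18.
So the least-cost plan costs $1.18.

$1.18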